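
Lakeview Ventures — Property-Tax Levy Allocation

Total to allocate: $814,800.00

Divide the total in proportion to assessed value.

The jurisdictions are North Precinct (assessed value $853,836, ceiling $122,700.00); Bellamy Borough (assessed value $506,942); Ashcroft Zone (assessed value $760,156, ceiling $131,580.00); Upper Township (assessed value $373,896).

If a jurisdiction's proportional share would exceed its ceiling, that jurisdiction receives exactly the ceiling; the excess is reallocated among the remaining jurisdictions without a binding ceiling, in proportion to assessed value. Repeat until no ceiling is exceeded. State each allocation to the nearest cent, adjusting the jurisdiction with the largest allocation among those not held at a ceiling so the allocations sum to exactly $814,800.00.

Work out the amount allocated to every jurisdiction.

North Precinct: $122,700.00 | Bellamy Borough: $322,591.82 | Ashcroft Zone: $131,580.00 | Upper Township: $237,928.18

Combined assessed value = 2,494,830.
Pro-rata shares before constraints: North Precinct 278,858.9093; Bellamy Borough 165,564.9249; Ashcroft Zone 248,263.4523; Upper Township 122,112.7134.
Cap binds for North Precinct ($122,700.00), Ashcroft Zone ($131,580.00); balance $560,520.00 reallocated over remaining assessed value 880,838.
Remaining shares: Bellamy Borough 322,591.8158 → $322,591.82; Upper Township 237,928.1842 → $237,928.18.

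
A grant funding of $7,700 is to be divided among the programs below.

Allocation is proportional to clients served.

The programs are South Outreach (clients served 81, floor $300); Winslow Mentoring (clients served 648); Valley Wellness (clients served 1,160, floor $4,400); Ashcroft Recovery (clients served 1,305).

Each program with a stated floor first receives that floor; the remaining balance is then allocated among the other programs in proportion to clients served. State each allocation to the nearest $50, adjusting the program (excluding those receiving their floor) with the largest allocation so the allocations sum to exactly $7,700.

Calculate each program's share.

Guaranteed amounts: South Outreach $300; Valley Wellness $4,400. Residual $3,000.
Residual split over remaining clients served 1,953: Winslow Mentoring 995.39 → $1,000; Ashcroft Recovery 2,004.61 → $2,000.

South Outreach: $300 · Winslow Mentoring: $1,000 · Valley Wellness: $4,400 · Ashcroft Recovery: $2,000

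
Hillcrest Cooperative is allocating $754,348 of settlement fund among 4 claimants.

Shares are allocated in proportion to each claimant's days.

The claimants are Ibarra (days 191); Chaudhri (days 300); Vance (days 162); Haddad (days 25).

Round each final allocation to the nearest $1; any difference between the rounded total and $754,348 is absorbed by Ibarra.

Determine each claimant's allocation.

Sum of days: 678.
Raw shares: Ibarra 191/678 × $754,348 = 212,508.06; Chaudhri 300/678 × $754,348 = 333,782.30; Vance 162/678 × $754,348 = 180,242.44; Haddad 25/678 × $754,348 = 27,815.19.
After rounding ($1): Ibarra $212,508; Chaudhri $333,782; Vance $180,242; Haddad $27,815. Sum = $754,347.
Difference $754,348 − $754,347 = +$1 applied to Ibarra: Ibarra becomes $212,509.

Ibarra: $212,509 | Chaudhri: $333,782 | Vance: $180,242 | Haddad: $27,815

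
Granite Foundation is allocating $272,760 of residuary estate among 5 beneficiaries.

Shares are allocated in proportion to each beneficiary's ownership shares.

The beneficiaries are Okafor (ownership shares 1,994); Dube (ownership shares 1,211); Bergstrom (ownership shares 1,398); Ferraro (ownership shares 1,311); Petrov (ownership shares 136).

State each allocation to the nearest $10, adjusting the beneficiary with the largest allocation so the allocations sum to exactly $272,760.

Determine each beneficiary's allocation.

Combined ownership shares = 6,050.
Proportional shares: Okafor 1,994/6,050 × $272,760 = 89,898.09; Dube 1,211/6,050 × $272,760 = 54,597.08; Bergstrom 1,398/6,050 × $272,760 = 63,027.85; Ferraro 1,311/6,050 × $272,760 = 59,105.51; Petrov 136/6,050 × $272,760 = 6,131.46.
Rounded to nearest $10: Okafor $89,900; Dube $54,600; Bergstrom $63,030; Ferraro $59,110; Petrov $6,130. Sum = $272,770.
Difference $272,760 − $272,770 = −$10 applied to largest allocation (Okafor): Okafor becomes $89,890.

Okafor: $89,890 · Dube: $54,600 · Bergstrom: $63,030 · Ferraro: $59,110 · Petrov: $6,130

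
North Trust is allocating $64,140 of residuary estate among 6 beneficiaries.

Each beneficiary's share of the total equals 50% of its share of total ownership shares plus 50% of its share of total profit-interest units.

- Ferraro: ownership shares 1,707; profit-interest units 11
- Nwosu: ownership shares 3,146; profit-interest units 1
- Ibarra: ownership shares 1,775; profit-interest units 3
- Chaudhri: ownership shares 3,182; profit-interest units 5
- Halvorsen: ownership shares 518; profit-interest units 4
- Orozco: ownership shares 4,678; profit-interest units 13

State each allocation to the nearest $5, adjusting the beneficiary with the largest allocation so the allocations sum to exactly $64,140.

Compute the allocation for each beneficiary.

Totals — ownership shares 15,006, profit-interest units 37.
Composite weights (50% ownership shares + 50% profit-interest units): Ferraro 0.2055; Nwosu 0.1183; Ibarra 0.0997; Chaudhri 0.1736; Halvorsen 0.0713; Orozco 0.3315.
Unrounded shares: Ferraro 13,182.43; Nwosu 7,590.22; Ibarra 6,393.70; Chaudhri 11,134.18; Halvorsen 4,574.07; Orozco 21,265.40.
Rounded to nearest $5: Ferraro $13,180; Nwosu $7,590; Ibarra $6,395; Chaudhri $11,135; Halvorsen $4,575; Orozco $21,265. Sum = $64,140.
No rounding difference to absorb.

Ferraro: $13,180 | Nwosu: $7,590 | Ibarra: $6,395 | Chaudhri: $11,135 | Halvorsen: $4,575 | Orozco: $21,265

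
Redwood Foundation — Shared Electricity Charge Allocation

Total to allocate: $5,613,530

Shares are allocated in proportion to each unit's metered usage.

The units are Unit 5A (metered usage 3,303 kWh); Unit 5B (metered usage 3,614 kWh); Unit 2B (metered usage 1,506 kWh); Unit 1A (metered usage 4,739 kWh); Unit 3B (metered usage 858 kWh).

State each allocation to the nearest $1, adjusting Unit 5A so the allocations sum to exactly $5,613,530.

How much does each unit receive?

Unit 5A: $1,322,504; Unit 5B: $1,447,025; Unit 2B: $602,994; Unit 1A: $1,897,469; Unit 3B: $343,538

Sum of metered usage: 14,020.
Pro-rata amounts: Unit 5A 3,303/14,020 × $5,613,530 = 1,322,502.82; Unit 5B 3,614/14,020 × $5,613,530 = 1,447,025.49; Unit 2B 1,506/14,020 × $5,613,530 = 602,994.02; Unit 1A 4,739/14,020 × $5,613,530 = 1,897,469.23; Unit 3B 858/14,020 × $5,613,530 = 343,538.43.
At nearest $1: Unit 5A $1,322,503; Unit 5B $1,447,025; Unit 2B $602,994; Unit 1A $1,897,469; Unit 3B $343,538. Sum = $5,613,529.
Difference $5,613,530 − $5,613,529 = +$1 applied to Unit 5A: Unit 5A becomes $1,322,504.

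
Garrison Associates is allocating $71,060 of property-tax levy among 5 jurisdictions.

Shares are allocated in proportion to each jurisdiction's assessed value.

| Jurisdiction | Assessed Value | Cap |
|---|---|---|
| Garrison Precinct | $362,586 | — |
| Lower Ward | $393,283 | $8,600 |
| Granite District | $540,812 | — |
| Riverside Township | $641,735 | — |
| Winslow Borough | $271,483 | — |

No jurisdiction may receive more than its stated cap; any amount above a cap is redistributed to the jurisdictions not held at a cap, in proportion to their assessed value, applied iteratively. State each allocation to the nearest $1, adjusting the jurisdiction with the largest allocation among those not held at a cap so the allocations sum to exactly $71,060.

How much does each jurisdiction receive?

Combined assessed value = 2,209,899.
Pro-rata shares before constraints: Garrison Precinct 11,659.07; Lower Ward 12,646.14; Granite District 17,389.98; Riverside Township 20,635.19; Winslow Borough 8,729.62.
Capped: Lower Ward ($8,600); remaining pool $62,460 reallocated over remaining assessed value 1,816,616.
Shares after redistribution: Garrison Precinct 12,466.65 → $12,467; Granite District 18,594.53 → $18,595; Riverside Township 22,064.52 → $22,065; Winslow Borough 9,334.29 → $9,334.
Rounding difference −$1 applied to Riverside Township → $22,064.

Garrison Precinct: $12,467; Lower Ward: $8,600; Granite District: $18,595; Riverside Township: $22,064; Winslow Borough: $9,334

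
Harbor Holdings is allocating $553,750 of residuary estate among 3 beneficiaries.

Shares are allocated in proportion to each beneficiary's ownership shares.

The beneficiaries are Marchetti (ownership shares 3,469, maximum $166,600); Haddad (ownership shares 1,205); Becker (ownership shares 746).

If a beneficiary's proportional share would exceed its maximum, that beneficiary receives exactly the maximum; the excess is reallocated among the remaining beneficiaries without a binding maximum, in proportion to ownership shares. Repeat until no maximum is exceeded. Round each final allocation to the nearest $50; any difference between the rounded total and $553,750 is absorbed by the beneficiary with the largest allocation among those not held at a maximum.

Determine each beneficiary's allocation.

Sum of ownership shares: 5,420.
Unconstrained shares: Marchetti 354,420.43; Haddad 123,112.32; Becker 76,217.25.
Capped: Marchetti ($166,600); residual $387,150 reallocated over remaining ownership shares 1,951.
Redistributed shares: Haddad 239,116.22 → $239,100; Becker 148,033.78 → $148,050.

Marchetti: $166,600 · Haddad: $239,100 · Becker: $148,050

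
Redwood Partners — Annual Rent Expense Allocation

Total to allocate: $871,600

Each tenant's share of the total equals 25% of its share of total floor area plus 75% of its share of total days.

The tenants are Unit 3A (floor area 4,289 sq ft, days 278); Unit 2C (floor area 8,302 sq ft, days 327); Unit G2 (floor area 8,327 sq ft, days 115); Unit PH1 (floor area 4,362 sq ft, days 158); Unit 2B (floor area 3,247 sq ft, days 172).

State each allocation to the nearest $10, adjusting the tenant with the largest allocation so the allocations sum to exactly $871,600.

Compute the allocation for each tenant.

Unit 3A: $205,840 | Unit 2C: $267,000 | Unit G2: $135,200 | Unit PH1: $131,680 | Unit 2B: $131,880

Totals — floor area 28,527, days 1,050.
Blended shares (25% floor area + 75% days): Unit 3A 0.2362; Unit 2C 0.3063; Unit G2 0.1551; Unit PH1 0.1511; Unit 2B 0.1513.
Unrounded shares: Unit 3A 205,835.86; Unit 2C 266,994.67; Unit G2 135,200.49; Unit PH1 131,684.89; Unit 2B 131,884.10.
Rounded to nearest $10: Unit 3A $205,840; Unit 2C $266,990; Unit G2 $135,200; Unit PH1 $131,680; Unit 2B $131,880. Sum = $871,590.
Difference $871,600 − $871,590 = +$10 applied to largest allocation (Unit 2C): Unit 2C becomes $267,000.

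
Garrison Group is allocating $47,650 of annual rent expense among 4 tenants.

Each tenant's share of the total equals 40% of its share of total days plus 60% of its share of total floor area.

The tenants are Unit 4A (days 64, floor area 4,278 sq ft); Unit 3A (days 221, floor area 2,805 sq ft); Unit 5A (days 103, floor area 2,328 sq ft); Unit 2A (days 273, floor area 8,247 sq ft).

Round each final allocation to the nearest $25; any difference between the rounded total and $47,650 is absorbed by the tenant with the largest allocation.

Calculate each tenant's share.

Unit 4A: $8,775; Unit 3A: $10,925; Unit 5A: $6,750; Unit 2A: $21,200

Days total 661; floor area total 17,658.
Composite weights (40% days + 60% floor area): Unit 4A 0.1841; Unit 3A 0.2290; Unit 5A 0.1414; Unit 2A 0.4454.
Pro-rata amounts: Unit 4A 8,771.94; Unit 3A 10,914.12; Unit 5A 6,739.27; Unit 2A 21,224.67.
Rounded to nearest $25: Unit 4A $8,775; Unit 3A $10,925; Unit 5A $6,750; Unit 2A $21,225. Sum = $47,675.
Difference $47,650 − $47,675 = −$25 applied to largest allocation (Unit 2A): Unit 2A becomes $21,200.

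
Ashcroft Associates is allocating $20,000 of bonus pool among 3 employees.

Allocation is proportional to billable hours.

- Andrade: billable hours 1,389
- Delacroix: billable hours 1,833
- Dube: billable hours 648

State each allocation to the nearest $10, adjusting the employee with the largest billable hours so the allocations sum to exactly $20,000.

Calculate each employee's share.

Andrade: $7,180; Delacroix: $9,470; Dube: $3,350

Billable hours total: 1,389 + 1,833 + 648 = 3,870.
Proportional shares: Andrade 7,178.29; Delacroix 9,472.87; Dube 3,348.84.
Rounded to nearest $10: Andrade $7,180; Delacroix $9,470; Dube $3,350. Sum = $20,000.
No rounding difference to absorb.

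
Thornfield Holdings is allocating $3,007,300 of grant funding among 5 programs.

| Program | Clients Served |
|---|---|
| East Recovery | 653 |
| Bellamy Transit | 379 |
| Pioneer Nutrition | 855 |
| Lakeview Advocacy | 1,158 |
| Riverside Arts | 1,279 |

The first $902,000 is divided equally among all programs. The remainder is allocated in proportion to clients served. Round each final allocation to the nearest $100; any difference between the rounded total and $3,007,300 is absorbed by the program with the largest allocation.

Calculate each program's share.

First tranche $902,000 split equally: $180,400 each.
Remainder $2,105,300 by clients served (total 4,324): East Recovery 317,937.30 → $317,900; Bellamy Transit 184,530.23 → $184,500; Pioneer Nutrition 416,288.51 → $416,300; Lakeview Advocacy 563,815.31 → $563,800; Riverside Arts 622,728.65 → $622,700.
Rounding difference +$100 on remainder applied to Riverside Arts.
Totals: East Recovery $180,400 + $317,900 = $498,300; Bellamy Transit $180,400 + $184,500 = $364,900; Pioneer Nutrition $180,400 + $416,300 = $596,700; Lakeview Advocacy $180,400 + $563,800 = $744,200; Riverside Arts $180,400 + $622,800 = $803,200.

East Recovery: $498,300; Bellamy Transit: $364,900; Pioneer Nutrition: $596,700; Lakeview Advocacy: $744,200; Riverside Arts: $803,200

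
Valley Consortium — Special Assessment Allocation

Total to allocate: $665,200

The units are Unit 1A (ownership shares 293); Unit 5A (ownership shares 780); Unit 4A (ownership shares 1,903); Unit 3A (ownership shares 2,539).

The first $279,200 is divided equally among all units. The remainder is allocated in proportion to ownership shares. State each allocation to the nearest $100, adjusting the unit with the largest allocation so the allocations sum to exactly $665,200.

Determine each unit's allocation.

Unit 1A: $90,300; Unit 5A: $124,400; Unit 4A: $203,000; Unit 3A: $247,500

Equal tier: $279,200 ÷ 4 = $69,800 apiece.
Remainder $386,000 by ownership shares (total 5,515): Unit 1A 20,507.34 → $20,500; Unit 5A 54,592.93 → $54,600; Unit 4A 133,192.75 → $133,200; Unit 3A 177,706.98 → $177,700.
Totals: Unit 1A $69,800 + $20,500 = $90,300; Unit 5A $69,800 + $54,600 = $124,400; Unit 4A $69,800 + $133,200 = $203,000; Unit 3A $69,800 + $177,700 = $247,500.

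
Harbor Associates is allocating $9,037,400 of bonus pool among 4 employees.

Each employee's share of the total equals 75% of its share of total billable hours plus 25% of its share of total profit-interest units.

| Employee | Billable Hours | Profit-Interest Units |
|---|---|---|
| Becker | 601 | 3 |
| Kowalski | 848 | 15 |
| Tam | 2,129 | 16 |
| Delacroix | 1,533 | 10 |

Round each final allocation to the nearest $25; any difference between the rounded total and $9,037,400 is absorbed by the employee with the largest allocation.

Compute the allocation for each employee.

Billable hours total 5,111; profit-interest units total 44.
Blended shares (75% billable hours + 25% profit-interest units): Becker 0.1052; Kowalski 0.2097; Tam 0.4033; Delacroix 0.2818.
Unrounded shares: Becker 951,074.19; Kowalski 1,894,824.31; Tam 3,644,995.72; Delacroix 2,546,505.79.
At nearest $25: Becker $951,075; Kowalski $1,894,825; Tam $3,645,000; Delacroix $2,546,500. Sum = $9,037,400.
No rounding difference to absorb.

Becker: $951,075 · Kowalski: $1,894,825 · Tam: $3,645,000 · Delacroix: $2,546,500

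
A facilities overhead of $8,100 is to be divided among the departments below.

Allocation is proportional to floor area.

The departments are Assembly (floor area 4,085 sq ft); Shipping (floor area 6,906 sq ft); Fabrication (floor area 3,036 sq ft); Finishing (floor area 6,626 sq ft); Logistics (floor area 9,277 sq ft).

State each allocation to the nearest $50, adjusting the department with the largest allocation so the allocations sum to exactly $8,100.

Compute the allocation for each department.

Sum of floor area: 29,930.
Raw shares: Assembly 4,085/29,930 × $8,100 = 1,105.53; Shipping 6,906/29,930 × $8,100 = 1,868.98; Fabrication 3,036/29,930 × $8,100 = 821.64; Finishing 6,626/29,930 × $8,100 = 1,793.20; Logistics 9,277/29,930 × $8,100 = 2,510.65.
Rounded to nearest $50: Assembly $1,100; Shipping $1,850; Fabrication $800; Finishing $1,800; Logistics $2,500. Sum = $8,050.
Difference $8,100 − $8,050 = +$50 applied to largest allocation (Logistics): Logistics becomes $2,550.

Assembly: $1,100 | Shipping: $1,850 | Fabrication: $800 | Finishing: $1,800 | Logistics: $2,550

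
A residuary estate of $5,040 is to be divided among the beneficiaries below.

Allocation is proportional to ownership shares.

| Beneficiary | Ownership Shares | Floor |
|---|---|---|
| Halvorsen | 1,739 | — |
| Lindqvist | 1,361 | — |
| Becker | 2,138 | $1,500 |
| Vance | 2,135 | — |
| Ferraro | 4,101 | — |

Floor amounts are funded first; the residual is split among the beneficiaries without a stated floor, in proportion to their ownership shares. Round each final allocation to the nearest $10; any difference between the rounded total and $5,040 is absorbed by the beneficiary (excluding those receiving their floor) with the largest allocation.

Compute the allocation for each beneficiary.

Halvorsen: $660 · Lindqvist: $520 · Becker: $1,500 · Vance: $810 · Ferraro: $1,550

Minimums first: Becker $1,500. Remaining pool $3,540.
Remaining pool split over remaining ownership shares 9,336: Halvorsen 659.39 → $660; Lindqvist 516.06 → $520; Vance 809.54 → $810; Ferraro 1,555.01 → $1,560.
Rounding difference −$10 applied to Ferraro → $1,550.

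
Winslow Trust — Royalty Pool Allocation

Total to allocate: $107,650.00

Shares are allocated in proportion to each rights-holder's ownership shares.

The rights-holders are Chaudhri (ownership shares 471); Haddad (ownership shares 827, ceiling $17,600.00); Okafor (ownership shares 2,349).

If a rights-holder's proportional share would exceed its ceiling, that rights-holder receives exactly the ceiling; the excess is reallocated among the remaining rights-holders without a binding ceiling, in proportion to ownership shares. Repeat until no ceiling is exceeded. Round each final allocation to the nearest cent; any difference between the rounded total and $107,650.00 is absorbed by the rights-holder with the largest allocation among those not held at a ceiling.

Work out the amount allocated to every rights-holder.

Chaudhri: $15,040.27 | Haddad: $17,600.00 | Okafor: $75,009.73

Total ownership shares = 3,647.
Proportional shares (ignoring caps): Chaudhri 13,902.7009; Haddad 24,410.8994; Okafor 69,336.3998.
Cap binds for Haddad ($17,600.00); residual $90,050.00 reallocated over remaining ownership shares 2,820.
Shares after redistribution: Chaudhri 15,040.2660 → $15,040.27; Okafor 75,009.7340 → $75,009.73.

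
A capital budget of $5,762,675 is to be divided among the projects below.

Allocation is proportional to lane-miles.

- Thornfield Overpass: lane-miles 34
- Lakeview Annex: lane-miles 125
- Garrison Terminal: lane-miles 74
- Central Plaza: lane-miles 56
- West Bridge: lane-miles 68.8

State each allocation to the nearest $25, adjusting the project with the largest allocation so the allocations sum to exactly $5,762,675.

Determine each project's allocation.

Thornfield Overpass: $547,600 · Lakeview Annex: $2,013,250 · Garrison Terminal: $1,191,825 · Central Plaza: $901,925 · West Bridge: $1,108,075

Total lane-miles = 357.8.
Unrounded shares: Thornfield Overpass 34/357.8 × $5,762,675 = 547,599.08; Lakeview Annex 125/357.8 × $5,762,675 = 2,013,231.90; Garrison Terminal 74/357.8 × $5,762,675 = 1,191,833.29; Central Plaza 56/357.8 × $5,762,675 = 901,927.89; West Bridge 68.8/357.8 × $5,762,675 = 1,108,082.84.
After rounding ($25): Thornfield Overpass $547,600; Lakeview Annex $2,013,225; Garrison Terminal $1,191,825; Central Plaza $901,925; West Bridge $1,108,075. Sum = $5,762,650.
Difference $5,762,675 − $5,762,650 = +$25 applied to largest allocation (Lakeview Annex): Lakeview Annex becomes $2,013,250.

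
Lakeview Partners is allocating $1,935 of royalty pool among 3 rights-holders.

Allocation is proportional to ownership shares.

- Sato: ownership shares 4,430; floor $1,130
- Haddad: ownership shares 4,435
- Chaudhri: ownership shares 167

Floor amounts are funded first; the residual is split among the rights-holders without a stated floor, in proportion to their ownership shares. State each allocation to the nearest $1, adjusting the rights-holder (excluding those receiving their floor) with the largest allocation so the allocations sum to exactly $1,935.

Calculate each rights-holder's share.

Sato: $1,130 · Haddad: $776 · Chaudhri: $29

Guaranteed amounts: Sato $1,130. Remaining pool $805.
Remaining pool split over remaining ownership shares 4,602: Haddad 775.79 → $776; Chaudhri 29.21 → $29.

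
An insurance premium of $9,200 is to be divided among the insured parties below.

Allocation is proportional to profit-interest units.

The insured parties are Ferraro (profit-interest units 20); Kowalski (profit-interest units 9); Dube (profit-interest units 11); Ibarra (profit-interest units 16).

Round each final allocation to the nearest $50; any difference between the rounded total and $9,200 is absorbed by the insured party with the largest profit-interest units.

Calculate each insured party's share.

Ferraro: $3,250 | Kowalski: $1,500 | Dube: $1,800 | Ibarra: $2,650

Profit-interest units total: 20 + 9 + 11 + 16 = 56.
Proportional shares: Ferraro 3,285.71; Kowalski 1,478.57; Dube 1,807.14; Ibarra 2,628.57.
Rounded to nearest $50: Ferraro $3,300; Kowalski $1,500; Dube $1,800; Ibarra $2,650. Sum = $9,250.
Difference $9,200 − $9,250 = −$50 applied to largest profit-interest units (Ferraro): Ferraro becomes $3,250.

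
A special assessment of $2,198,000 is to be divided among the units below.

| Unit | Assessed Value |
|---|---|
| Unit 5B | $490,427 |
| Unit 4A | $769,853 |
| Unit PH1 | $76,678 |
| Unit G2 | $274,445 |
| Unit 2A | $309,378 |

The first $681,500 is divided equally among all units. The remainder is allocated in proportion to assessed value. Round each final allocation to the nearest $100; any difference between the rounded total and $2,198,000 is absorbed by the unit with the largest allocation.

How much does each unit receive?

$681,500 shared equally gives $136,300 per unit.
Remainder $1,516,500 by assessed value (total 1,920,781): Unit 5B 387,203.20 → $387,200; Unit 4A 607,816.34 → $607,800; Unit PH1 60,539.01 → $60,500; Unit G2 216,680.53 → $216,700; Unit 2A 244,260.92 → $244,300.
Totals: Unit 5B $136,300 + $387,200 = $523,500; Unit 4A $136,300 + $607,800 = $744,100; Unit PH1 $136,300 + $60,500 = $196,800; Unit G2 $136,300 + $216,700 = $353,000; Unit 2A $136,300 + $244,300 = $380,600.

Unit 5B: $523,500 · Unit 4A: $744,100 · Unit PH1: $196,800 · Unit G2: $353,000 · Unit 2A: $380,600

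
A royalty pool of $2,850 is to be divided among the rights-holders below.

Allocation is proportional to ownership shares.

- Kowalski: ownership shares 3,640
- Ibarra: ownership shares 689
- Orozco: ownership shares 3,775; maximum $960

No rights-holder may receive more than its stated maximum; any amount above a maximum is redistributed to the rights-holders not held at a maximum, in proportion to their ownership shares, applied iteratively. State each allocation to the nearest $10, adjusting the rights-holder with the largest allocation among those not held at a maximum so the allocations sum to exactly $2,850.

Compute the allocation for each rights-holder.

Total ownership shares = 8,104.
Pro-rata shares before constraints: Kowalski 1,280.11; Ibarra 242.31; Orozco 1,327.59.
Held at cap: Orozco ($960); balance $1,890 reallocated over remaining ownership shares 4,329.
Remaining shares: Kowalski 1,589.19 → $1,590; Ibarra 300.81 → $300.

Kowalski: $1,590; Ibarra: $300; Orozco: $960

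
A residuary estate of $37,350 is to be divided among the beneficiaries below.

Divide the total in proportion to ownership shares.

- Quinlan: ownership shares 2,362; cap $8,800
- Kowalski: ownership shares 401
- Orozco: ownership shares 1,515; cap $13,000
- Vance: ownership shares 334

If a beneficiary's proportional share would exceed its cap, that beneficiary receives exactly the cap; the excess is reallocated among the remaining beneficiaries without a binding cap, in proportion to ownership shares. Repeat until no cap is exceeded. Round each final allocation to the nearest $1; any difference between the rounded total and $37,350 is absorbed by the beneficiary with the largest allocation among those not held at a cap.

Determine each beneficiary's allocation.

Total ownership shares = 4,612.
Unconstrained shares: Quinlan 19,128.51; Kowalski 3,247.47; Orozco 12,269.13; Vance 2,704.88.
Cap binds for Quinlan ($8,800); remaining pool $28,550 reallocated over remaining ownership shares 2,250.
Cap binds for Orozco ($13,000); remaining pool $15,550 reallocated over remaining ownership shares 735.
Remaining shares: Kowalski 8,483.74 → $8,484; Vance 7,066.26 → $7,066.

Quinlan: $8,800 | Kowalski: $8,484 | Orozco: $13,000 | Vance: $7,066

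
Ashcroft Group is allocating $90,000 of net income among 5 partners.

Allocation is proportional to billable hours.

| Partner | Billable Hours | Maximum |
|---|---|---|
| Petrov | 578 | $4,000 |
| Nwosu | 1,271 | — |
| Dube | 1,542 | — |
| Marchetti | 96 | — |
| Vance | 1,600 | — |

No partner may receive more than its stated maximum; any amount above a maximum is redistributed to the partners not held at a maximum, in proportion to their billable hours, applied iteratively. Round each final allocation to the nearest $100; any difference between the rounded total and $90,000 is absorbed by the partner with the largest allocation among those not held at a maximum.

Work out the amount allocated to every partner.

Billable hours total: 5,087.
Unconstrained shares: Petrov 10,226.07; Nwosu 22,486.73; Dube 27,281.31; Marchetti 1,698.45; Vance 28,307.45.
Capped: Petrov ($4,000); remaining pool $86,000 reallocated over remaining billable hours 4,509.
Remaining shares: Nwosu 24,241.74 → $24,200; Dube 29,410.51 → $29,400; Marchetti 1,831.00 → $1,800; Vance 30,516.74 → $30,500.
Rounding difference +$100 applied to Vance → $30,600.

Petrov: $4,000; Nwosu: $24,200; Dube: $29,400; Marchetti: $1,800; Vance: $30,600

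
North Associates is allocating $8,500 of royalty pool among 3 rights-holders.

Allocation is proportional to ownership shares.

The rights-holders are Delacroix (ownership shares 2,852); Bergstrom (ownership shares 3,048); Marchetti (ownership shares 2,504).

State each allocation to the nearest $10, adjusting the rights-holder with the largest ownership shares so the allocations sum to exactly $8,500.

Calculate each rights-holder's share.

Delacroix: $2,880 | Bergstrom: $3,090 | Marchetti: $2,530

Total ownership shares = 8,404.
Proportional shares: Delacroix 2,852/8,404 × $8,500 = 2,884.58; Bergstrom 3,048/8,404 × $8,500 = 3,082.82; Marchetti 2,504/8,404 × $8,500 = 2,532.60.
Rounded to nearest $10: Delacroix $2,880; Bergstrom $3,080; Marchetti $2,530. Sum = $8,490.
Difference $8,500 − $8,490 = +$10 applied to largest ownership shares (Bergstrom): Bergstrom becomes $3,090.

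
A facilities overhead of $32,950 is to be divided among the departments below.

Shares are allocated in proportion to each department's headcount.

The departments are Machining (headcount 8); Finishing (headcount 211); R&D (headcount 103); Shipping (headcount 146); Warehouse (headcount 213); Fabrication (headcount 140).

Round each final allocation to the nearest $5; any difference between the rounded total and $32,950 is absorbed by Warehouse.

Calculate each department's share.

Headcount total: 821.
Proportional shares: Machining 8/821 × $32,950 = 321.07; Finishing 211/821 × $32,950 = 8,468.27; R&D 103/821 × $32,950 = 4,133.80; Shipping 146/821 × $32,950 = 5,859.56; Warehouse 213/821 × $32,950 = 8,548.54; Fabrication 140/821 × $32,950 = 5,618.76.
Rounded to nearest $5: Machining $320; Finishing $8,470; R&D $4,135; Shipping $5,860; Warehouse $8,550; Fabrication $5,620. Sum = $32,955.
Difference $32,950 − $32,955 = −$5 applied to Warehouse: Warehouse becomes $8,545.

Machining: $320; Finishing: $8,470; R&D: $4,135; Shipping: $5,860; Warehouse: $8,545; Fabrication: $5,620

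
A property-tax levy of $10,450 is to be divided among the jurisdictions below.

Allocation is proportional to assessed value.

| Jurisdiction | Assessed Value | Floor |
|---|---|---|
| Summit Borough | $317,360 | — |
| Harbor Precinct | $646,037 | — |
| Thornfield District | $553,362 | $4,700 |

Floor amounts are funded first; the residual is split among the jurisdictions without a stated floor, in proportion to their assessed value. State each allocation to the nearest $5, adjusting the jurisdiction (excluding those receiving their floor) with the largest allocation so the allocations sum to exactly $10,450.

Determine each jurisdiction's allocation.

Fund the minimums — Thornfield District $4,700. Residual $5,750.
Residual split over remaining assessed value 963,397: Summit Borough 1,894.15 → $1,895; Harbor Precinct 3,855.85 → $3,855.

Summit Borough: $1,895; Harbor Precinct: $3,855; Thornfield District: $4,700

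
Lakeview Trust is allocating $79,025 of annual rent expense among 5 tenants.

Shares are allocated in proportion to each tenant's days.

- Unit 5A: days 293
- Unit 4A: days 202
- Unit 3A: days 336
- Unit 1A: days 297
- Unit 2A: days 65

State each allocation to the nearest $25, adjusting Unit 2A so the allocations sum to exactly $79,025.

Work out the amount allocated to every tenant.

Days total: 1,193.
Unrounded shares: Unit 5A 293/1,193 × $79,025 = 19,408.49; Unit 4A 202/1,193 × $79,025 = 13,380.60; Unit 3A 336/1,193 × $79,025 = 22,256.83; Unit 1A 297/1,193 × $79,025 = 19,673.45; Unit 2A 65/1,193 × $79,025 = 4,305.64.
After rounding ($25): Unit 5A $19,400; Unit 4A $13,375; Unit 3A $22,250; Unit 1A $19,675; Unit 2A $4,300. Sum = $79,000.
Difference $79,025 − $79,000 = +$25 applied to Unit 2A: Unit 2A becomes $4,325.

Unit 5A: $19,400 | Unit 4A: $13,375 | Unit 3A: $22,250 | Unit 1A: $19,675 | Unit 2A: $4,325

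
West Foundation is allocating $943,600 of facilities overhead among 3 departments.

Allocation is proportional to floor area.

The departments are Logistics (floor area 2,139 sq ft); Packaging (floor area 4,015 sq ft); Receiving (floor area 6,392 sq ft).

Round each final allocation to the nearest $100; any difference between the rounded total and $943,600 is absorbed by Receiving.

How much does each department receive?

Logistics: $160,900 | Packaging: $302,000 | Receiving: $480,700

Floor area total: 12,546.
Unrounded shares: Logistics 2,139/12,546 × $943,600 = 160,876.81; Packaging 4,015/12,546 × $943,600 = 301,973.06; Receiving 6,392/12,546 × $943,600 = 480,750.14.
Rounded to nearest $100: Logistics $160,900; Packaging $302,000; Receiving $480,800. Sum = $943,700.
Difference $943,600 − $943,700 = −$100 applied to Receiving: Receiving becomes $480,700.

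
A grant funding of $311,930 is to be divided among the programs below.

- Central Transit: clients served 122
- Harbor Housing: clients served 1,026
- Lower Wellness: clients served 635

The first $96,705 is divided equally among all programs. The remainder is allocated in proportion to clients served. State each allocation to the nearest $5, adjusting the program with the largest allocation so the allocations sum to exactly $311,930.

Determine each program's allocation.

Central Transit: $46,960; Harbor Housing: $156,085; Lower Wellness: $108,885

$96,705 shared equally gives $32,235 per program.
Remainder $215,225 by clients served (total 1,783): Central Transit 14,726.56 → $14,725; Harbor Housing 123,847.92 → $123,850; Lower Wellness 76,650.52 → $76,650.
Totals: Central Transit $32,235 + $14,725 = $46,960; Harbor Housing $32,235 + $123,850 = $156,085; Lower Wellness $32,235 + $76,650 = $108,885.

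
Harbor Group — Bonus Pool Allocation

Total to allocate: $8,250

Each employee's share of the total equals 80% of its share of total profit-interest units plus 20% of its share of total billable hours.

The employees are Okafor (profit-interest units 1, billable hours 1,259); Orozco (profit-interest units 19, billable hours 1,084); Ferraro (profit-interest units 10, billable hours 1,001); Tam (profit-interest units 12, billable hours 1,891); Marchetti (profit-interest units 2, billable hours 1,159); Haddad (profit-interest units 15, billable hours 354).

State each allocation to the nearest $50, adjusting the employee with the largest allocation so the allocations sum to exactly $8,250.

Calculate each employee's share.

Totals — profit-interest units 59, billable hours 6,748.
Blended shares (80% profit-interest units + 20% billable hours): Okafor 0.0509; Orozco 0.2898; Ferraro 0.1653; Tam 0.2188; Marchetti 0.0615; Haddad 0.2139.
Raw shares: Okafor 419.71; Orozco 2,390.48; Ferraro 1,363.41; Tam 1,804.75; Marchetti 507.12; Haddad 1,764.53.
At nearest $50: Okafor $400; Orozco $2,400; Ferraro $1,350; Tam $1,800; Marchetti $500; Haddad $1,750. Sum = $8,200.
Difference $8,250 − $8,200 = +$50 applied to largest allocation (Orozco): Orozco becomes $2,450.

Okafor: $400 · Orozco: $2,450 · Ferraro: $1,350 · Tam: $1,800 · Marchetti: $500 · Haddad: $1,750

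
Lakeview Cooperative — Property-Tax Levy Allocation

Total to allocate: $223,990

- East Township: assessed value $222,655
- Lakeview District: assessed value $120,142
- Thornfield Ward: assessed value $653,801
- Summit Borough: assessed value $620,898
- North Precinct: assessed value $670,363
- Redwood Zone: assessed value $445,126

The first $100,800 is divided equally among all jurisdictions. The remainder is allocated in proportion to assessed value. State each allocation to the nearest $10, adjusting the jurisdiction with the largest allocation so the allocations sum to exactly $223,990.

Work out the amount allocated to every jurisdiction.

East Township: $26,840 | Lakeview District: $22,220 | Thornfield Ward: $46,270 | Summit Borough: $44,790 | North Precinct: $47,010 | Redwood Zone: $36,860

Equal tier: $100,800 ÷ 6 = $16,800 apiece.
Remainder $123,190 by assessed value (total 2,732,985): East Township 10,036.23 → $10,040; Lakeview District 5,415.43 → $5,420; Thornfield Ward 29,470.25 → $29,470; Summit Borough 27,987.14 → $27,990; North Precinct 30,216.78 → $30,220; Redwood Zone 20,064.17 → $20,060.
Rounding difference −$10 on remainder applied to North Precinct.
Totals: East Township $16,800 + $10,040 = $26,840; Lakeview District $16,800 + $5,420 = $22,220; Thornfield Ward $16,800 + $29,470 = $46,270; Summit Borough $16,800 + $27,990 = $44,790; North Precinct $16,800 + $30,210 = $47,010; Redwood Zone $16,800 + $20,060 = $36,860.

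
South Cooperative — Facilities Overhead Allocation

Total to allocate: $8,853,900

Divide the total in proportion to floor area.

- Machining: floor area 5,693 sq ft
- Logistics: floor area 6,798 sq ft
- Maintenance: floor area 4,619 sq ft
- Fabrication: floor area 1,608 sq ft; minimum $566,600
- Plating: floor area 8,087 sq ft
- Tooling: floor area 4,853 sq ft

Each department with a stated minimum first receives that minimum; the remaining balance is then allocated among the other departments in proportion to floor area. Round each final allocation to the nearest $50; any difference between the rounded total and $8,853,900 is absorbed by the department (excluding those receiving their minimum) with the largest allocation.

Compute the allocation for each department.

Machining: $1,570,050; Logistics: $1,874,800; Maintenance: $1,273,850; Fabrication: $566,600; Plating: $2,230,200; Tooling: $1,338,400

Minimums first: Fabrication $566,600. Remaining pool $8,287,300.
Remaining pool split over remaining floor area 30,050: Machining 1,570,036.57 → $1,570,050; Logistics 1,874,777.55 → $1,874,800; Maintenance 1,273,844.88 → $1,273,850; Plating 2,230,262.73 → $2,230,250; Tooling 1,338,378.27 → $1,338,400.
Rounding difference −$50 applied to Plating → $2,230,200.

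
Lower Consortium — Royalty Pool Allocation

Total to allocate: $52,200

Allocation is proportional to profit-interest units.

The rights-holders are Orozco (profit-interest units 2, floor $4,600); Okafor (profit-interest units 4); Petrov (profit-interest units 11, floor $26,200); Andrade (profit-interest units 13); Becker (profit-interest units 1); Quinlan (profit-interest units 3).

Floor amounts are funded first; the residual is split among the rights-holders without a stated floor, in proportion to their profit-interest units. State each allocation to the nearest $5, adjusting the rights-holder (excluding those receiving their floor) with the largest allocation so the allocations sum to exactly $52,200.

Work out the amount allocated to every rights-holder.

Orozco: $4,600; Okafor: $4,075; Petrov: $26,200; Andrade: $13,250; Becker: $1,020; Quinlan: $3,055

Fund the minimums — Orozco $4,600; Petrov $26,200. Remaining pool $21,400.
Remaining pool split over remaining profit-interest units 21: Okafor 4,076.19 → $4,075; Andrade 13,247.62 → $13,250; Becker 1,019.05 → $1,020; Quinlan 3,057.14 → $3,055.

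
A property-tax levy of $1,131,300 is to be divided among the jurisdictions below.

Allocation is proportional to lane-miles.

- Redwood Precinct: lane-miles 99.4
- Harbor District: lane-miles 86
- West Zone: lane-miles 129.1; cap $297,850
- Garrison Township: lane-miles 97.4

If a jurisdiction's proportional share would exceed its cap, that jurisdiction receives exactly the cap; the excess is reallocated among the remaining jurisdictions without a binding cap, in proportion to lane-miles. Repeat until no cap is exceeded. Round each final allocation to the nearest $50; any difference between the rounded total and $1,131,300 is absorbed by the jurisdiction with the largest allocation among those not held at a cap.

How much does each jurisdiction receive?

Redwood Precinct: $292,950 · Harbor District: $253,450 · West Zone: $297,850 · Garrison Township: $287,050

Combined lane-miles = 411.9.
Unconstrained shares: Redwood Precinct 273,006.12; Harbor District 236,202.48; West Zone 354,578.37; Garrison Township 267,513.04.
Held at cap: West Zone ($297,850); remaining pool $833,450 reallocated over remaining lane-miles 282.8.
Redistributed shares: Redwood Precinct 292,945.30 → $292,950; Harbor District 253,453.68 → $253,450; Garrison Township 287,051.03 → $287,050.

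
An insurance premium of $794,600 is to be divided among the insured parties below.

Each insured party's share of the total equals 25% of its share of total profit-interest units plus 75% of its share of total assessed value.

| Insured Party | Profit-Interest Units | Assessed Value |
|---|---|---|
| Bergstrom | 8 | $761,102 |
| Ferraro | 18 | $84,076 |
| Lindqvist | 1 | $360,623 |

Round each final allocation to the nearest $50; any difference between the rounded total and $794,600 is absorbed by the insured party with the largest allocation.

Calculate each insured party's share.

Bergstrom: $435,000 · Ferraro: $174,000 · Lindqvist: $185,600

Profit-interest units total 27; assessed value total 1,205,801.
Combined weights (25% profit-interest units + 75% assessed value): Bergstrom 0.5475; Ferraro 0.2190; Lindqvist 0.2336.
Proportional shares: Bergstrom 435,023.10; Ferraro 173,986.70; Lindqvist 185,590.20.
After rounding ($50): Bergstrom $435,000; Ferraro $174,000; Lindqvist $185,600. Sum = $794,600.
Sum already equals the total — no adjustment.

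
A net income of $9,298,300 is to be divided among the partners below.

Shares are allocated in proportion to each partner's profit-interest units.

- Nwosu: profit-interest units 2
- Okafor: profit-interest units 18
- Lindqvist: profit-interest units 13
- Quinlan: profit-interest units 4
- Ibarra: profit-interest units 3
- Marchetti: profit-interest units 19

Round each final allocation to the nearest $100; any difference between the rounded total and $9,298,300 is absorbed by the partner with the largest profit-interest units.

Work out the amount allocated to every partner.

Profit-interest units total: 59.
Pro-rata amounts: Nwosu 2/59 × $9,298,300 = 315,196.61; Okafor 18/59 × $9,298,300 = 2,836,769.49; Lindqvist 13/59 × $9,298,300 = 2,048,777.97; Quinlan 4/59 × $9,298,300 = 630,393.22; Ibarra 3/59 × $9,298,300 = 472,794.92; Marchetti 19/59 × $9,298,300 = 2,994,367.80.
At nearest $100: Nwosu $315,200; Okafor $2,836,800; Lindqvist $2,048,800; Quinlan $630,400; Ibarra $472,800; Marchetti $2,994,400. Sum = $9,298,400.
Difference $9,298,300 − $9,298,400 = −$100 applied to largest profit-interest units (Marchetti): Marchetti becomes $2,994,300.

Nwosu: $315,200 | Okafor: $2,836,800 | Lindqvist: $2,048,800 | Quinlan: $630,400 | Ibarra: $472,800 | Marchetti: $2,994,300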